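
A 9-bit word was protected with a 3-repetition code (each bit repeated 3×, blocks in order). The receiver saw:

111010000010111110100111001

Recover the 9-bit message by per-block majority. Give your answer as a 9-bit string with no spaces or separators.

Block 1 (111): 3 ones → 1
Block 2 (010): 1 one → 0
Block 3 (000): 0 ones → 0
Block 4 (010): 1 one → 0
Block 5 (111): 3 ones → 1
Block 6 (110): 2 ones → 1
Block 7 (100): 1 one → 0
Block 8 (111): 3 ones → 1
Block 9 (001): 1 one → 0

100011010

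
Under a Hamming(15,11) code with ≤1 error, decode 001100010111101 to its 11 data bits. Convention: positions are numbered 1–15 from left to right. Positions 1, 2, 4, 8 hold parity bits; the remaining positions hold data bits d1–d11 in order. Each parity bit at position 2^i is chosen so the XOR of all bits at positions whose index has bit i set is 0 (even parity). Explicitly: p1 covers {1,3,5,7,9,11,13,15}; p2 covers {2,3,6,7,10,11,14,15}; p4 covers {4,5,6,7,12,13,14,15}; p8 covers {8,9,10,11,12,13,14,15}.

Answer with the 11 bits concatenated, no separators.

s1 (pos 1,3,5,7,9,11,13,15): 0⊕1⊕0⊕0⊕0⊕1⊕1⊕1 = 0
s2 (pos 2,3,6,7,10,11,14,15): 0⊕1⊕0⊕0⊕1⊕1⊕0⊕1 = 0
s4 (pos 4,5,6,7,12,13,14,15): 1⊕0⊕0⊕0⊕1⊕1⊕0⊕1 = 0
s8 (pos 8,9,10,11,12,13,14,15): 1⊕0⊕1⊕1⊕1⊕1⊕0⊕1 = 0
Syndrome s8…s1 = 0000 → no error.
Read data bits from positions 3,5,6,7,9,10,11,12,13,14,15: 10000111101

10000111101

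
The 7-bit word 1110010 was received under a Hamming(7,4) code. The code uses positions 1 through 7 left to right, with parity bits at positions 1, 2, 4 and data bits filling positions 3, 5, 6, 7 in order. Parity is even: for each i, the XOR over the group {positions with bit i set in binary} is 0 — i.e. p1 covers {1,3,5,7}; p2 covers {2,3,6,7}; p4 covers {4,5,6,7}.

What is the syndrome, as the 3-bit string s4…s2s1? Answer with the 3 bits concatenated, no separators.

110

s1 (pos 1,3,5,7): 1⊕1⊕0⊕0 = 0
s2 (pos 2,3,6,7): 1⊕1⊕1⊕0 = 1
s4 (pos 4,5,6,7): 0⊕0⊕1⊕0 = 1
Syndrome s4…s1 = 110 → error at position 6.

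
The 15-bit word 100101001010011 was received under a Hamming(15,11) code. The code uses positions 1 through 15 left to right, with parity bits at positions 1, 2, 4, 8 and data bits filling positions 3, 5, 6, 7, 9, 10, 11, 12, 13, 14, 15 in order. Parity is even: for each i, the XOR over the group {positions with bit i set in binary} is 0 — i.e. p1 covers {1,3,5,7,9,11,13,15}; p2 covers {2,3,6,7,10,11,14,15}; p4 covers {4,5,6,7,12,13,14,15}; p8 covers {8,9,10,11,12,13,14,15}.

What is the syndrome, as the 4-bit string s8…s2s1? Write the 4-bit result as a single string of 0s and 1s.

0000

s1 (pos 1,3,5,7,9,11,13,15): 1⊕0⊕0⊕0⊕1⊕1⊕0⊕1 = 0
s2 (pos 2,3,6,7,10,11,14,15): 0⊕0⊕1⊕0⊕0⊕1⊕1⊕1 = 0
s4 (pos 4,5,6,7,12,13,14,15): 1⊕0⊕1⊕0⊕0⊕0⊕1⊕1 = 0
s8 (pos 8,9,10,11,12,13,14,15): 0⊕1⊕0⊕1⊕0⊕0⊕1⊕1 = 0
Syndrome s8…s1 = 0000 → no error.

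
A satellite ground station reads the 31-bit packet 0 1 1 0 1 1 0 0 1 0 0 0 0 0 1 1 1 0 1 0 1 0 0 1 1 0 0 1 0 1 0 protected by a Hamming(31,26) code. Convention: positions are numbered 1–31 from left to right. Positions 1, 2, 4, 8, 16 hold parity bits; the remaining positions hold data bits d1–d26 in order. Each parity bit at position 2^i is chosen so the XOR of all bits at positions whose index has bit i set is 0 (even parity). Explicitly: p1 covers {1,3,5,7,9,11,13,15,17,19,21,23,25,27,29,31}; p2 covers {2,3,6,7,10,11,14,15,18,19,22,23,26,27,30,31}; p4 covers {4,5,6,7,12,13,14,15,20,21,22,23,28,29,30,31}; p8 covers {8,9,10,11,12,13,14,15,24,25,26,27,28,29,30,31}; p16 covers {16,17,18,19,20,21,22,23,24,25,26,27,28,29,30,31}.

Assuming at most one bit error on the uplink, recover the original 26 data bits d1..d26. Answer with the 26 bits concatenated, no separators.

s1 (pos 1,3,5,7,9,11,13,15,17,19,21,23,25,27,29,31): 0⊕1⊕1⊕0⊕1⊕0⊕0⊕1⊕1⊕1⊕1⊕0⊕1⊕0⊕0⊕0 = 0
s2 (pos 2,3,6,7,10,11,14,15,18,19,22,23,26,27,30,31): 1⊕1⊕1⊕0⊕0⊕0⊕0⊕1⊕0⊕1⊕0⊕0⊕0⊕0⊕1⊕0 = 0
s4 (pos 4,5,6,7,12,13,14,15,20,21,22,23,28,29,30,31): 0⊕1⊕1⊕0⊕0⊕0⊕0⊕1⊕0⊕1⊕0⊕0⊕1⊕0⊕1⊕0 = 0
s8 (pos 8,9,10,11,12,13,14,15,24,25,26,27,28,29,30,31): 0⊕1⊕0⊕0⊕0⊕0⊕0⊕1⊕1⊕1⊕0⊕0⊕1⊕0⊕1⊕0 = 0
s16 (pos 16,17,18,19,20,21,22,23,24,25,26,27,28,29,30,31): 1⊕1⊕0⊕1⊕0⊕1⊕0⊕0⊕1⊕1⊕0⊕0⊕1⊕0⊕1⊕0 = 0
Syndrome s16…s1 = 00000 → no error.
Read data bits from positions 3,5,6,7,9,10,11,12,13,14,15,17,18,19,20,21,22,23,24,25,26,27,28,29,30,31: 11101000001101010011001010

11101000001101010011001010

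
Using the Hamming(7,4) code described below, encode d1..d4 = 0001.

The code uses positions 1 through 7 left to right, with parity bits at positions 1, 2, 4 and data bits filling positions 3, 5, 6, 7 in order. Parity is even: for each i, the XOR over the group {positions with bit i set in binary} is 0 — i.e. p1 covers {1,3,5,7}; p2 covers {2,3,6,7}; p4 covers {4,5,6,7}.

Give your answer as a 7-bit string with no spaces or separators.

Place data at non-parity positions: p1 p2 0 p4 0 0 1
p1 (pos 1,3,5,7): XOR of data positions = 0⊕0⊕1 = 1
p2 (pos 2,3,6,7): XOR of data positions = 0⊕0⊕1 = 1
p4 (pos 4,5,6,7): XOR of data positions = 0⊕0⊕1 = 1
Codeword: 1101001

1101001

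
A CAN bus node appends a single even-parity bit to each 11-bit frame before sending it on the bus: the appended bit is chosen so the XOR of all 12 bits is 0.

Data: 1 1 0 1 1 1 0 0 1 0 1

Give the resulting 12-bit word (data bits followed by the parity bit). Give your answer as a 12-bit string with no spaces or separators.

XOR of the 11 data bits: 1⊕1⊕0⊕1⊕1⊕1⊕0⊕0⊕1⊕0⊕1 = 1
Parity bit = 1 (so all 12 bits XOR to 0).

110111001011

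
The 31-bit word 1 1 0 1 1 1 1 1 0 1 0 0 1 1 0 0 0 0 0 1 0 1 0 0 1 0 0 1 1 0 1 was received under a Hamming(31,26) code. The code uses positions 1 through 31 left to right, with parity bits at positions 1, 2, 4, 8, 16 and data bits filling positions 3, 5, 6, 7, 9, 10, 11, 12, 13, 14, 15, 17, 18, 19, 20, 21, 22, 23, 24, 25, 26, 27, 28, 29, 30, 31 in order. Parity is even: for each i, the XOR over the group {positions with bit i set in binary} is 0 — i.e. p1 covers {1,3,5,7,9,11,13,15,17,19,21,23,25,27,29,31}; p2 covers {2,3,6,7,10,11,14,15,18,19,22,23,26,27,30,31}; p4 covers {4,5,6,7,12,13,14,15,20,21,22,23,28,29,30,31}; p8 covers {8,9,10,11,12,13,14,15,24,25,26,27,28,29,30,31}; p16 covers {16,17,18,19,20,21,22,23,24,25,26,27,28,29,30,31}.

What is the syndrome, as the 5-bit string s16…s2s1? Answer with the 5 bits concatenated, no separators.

s1 (pos 1,3,5,7,9,11,13,15,17,19,21,23,25,27,29,31): 1⊕0⊕1⊕1⊕0⊕0⊕1⊕0⊕0⊕0⊕0⊕0⊕1⊕0⊕1⊕1 = 1
s2 (pos 2,3,6,7,10,11,14,15,18,19,22,23,26,27,30,31): 1⊕0⊕1⊕1⊕1⊕0⊕1⊕0⊕0⊕0⊕1⊕0⊕0⊕0⊕0⊕1 = 1
s4 (pos 4,5,6,7,12,13,14,15,20,21,22,23,28,29,30,31): 1⊕1⊕1⊕1⊕0⊕1⊕1⊕0⊕1⊕0⊕1⊕0⊕1⊕1⊕0⊕1 = 1
s8 (pos 8,9,10,11,12,13,14,15,24,25,26,27,28,29,30,31): 1⊕0⊕1⊕0⊕0⊕1⊕1⊕0⊕0⊕1⊕0⊕0⊕1⊕1⊕0⊕1 = 0
s16 (pos 16,17,18,19,20,21,22,23,24,25,26,27,28,29,30,31): 0⊕0⊕0⊕0⊕1⊕0⊕1⊕0⊕0⊕1⊕0⊕0⊕1⊕1⊕0⊕1 = 0
Syndrome s16…s1 = 00111 → error at position 7.

00111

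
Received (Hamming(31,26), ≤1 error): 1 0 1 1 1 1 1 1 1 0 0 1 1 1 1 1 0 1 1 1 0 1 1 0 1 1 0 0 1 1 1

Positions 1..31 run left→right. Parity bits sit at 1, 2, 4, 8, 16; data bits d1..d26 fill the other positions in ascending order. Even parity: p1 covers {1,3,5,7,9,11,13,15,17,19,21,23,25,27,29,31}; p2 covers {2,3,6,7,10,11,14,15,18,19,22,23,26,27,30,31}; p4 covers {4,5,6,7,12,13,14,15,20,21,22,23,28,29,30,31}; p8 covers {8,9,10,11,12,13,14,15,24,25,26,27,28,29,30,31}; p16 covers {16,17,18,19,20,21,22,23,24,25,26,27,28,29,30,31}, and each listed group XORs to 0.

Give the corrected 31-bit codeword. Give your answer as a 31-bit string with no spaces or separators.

1011111110011111011101111100111

s1 (pos 1,3,5,7,9,11,13,15,17,19,21,23,25,27,29,31): 1⊕1⊕1⊕1⊕1⊕0⊕1⊕1⊕0⊕1⊕0⊕1⊕1⊕0⊕1⊕1 = 0
s2 (pos 2,3,6,7,10,11,14,15,18,19,22,23,26,27,30,31): 0⊕1⊕1⊕1⊕0⊕0⊕1⊕1⊕1⊕1⊕1⊕1⊕1⊕0⊕1⊕1 = 0
s4 (pos 4,5,6,7,12,13,14,15,20,21,22,23,28,29,30,31): 1⊕1⊕1⊕1⊕1⊕1⊕1⊕1⊕1⊕0⊕1⊕1⊕0⊕1⊕1⊕1 = 0
s8 (pos 8,9,10,11,12,13,14,15,24,25,26,27,28,29,30,31): 1⊕1⊕0⊕0⊕1⊕1⊕1⊕1⊕0⊕1⊕1⊕0⊕0⊕1⊕1⊕1 = 1
s16 (pos 16,17,18,19,20,21,22,23,24,25,26,27,28,29,30,31): 1⊕0⊕1⊕1⊕1⊕0⊕1⊕1⊕0⊕1⊕1⊕0⊕0⊕1⊕1⊕1 = 1
Syndrome s16…s1 = 11000 → error at position 24.
Flip position 24: 1011111110011111011101101100111 → 1011111110011111011101111100111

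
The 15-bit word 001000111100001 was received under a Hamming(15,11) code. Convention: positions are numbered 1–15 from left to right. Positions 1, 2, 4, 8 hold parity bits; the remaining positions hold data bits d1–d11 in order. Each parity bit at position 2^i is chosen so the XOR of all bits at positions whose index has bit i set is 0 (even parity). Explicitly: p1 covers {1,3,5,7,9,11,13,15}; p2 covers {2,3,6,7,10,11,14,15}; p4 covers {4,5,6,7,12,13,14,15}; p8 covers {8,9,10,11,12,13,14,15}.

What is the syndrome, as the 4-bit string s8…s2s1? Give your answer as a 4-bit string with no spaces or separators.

0000

s1 (pos 1,3,5,7,9,11,13,15): 0⊕1⊕0⊕1⊕1⊕0⊕0⊕1 = 0
s2 (pos 2,3,6,7,10,11,14,15): 0⊕1⊕0⊕1⊕1⊕0⊕0⊕1 = 0
s4 (pos 4,5,6,7,12,13,14,15): 0⊕0⊕0⊕1⊕0⊕0⊕0⊕1 = 0
s8 (pos 8,9,10,11,12,13,14,15): 1⊕1⊕1⊕0⊕0⊕0⊕0⊕1 = 0
Syndrome s8…s1 = 0000 → no error.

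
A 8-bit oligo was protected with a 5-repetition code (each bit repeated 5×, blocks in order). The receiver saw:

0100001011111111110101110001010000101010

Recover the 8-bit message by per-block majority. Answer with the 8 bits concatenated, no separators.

Block 1 (01000): 1 one → 0
Block 2 (01011): 3 ones → 1
Block 3 (11111): 5 ones → 1
Block 4 (11101): 4 ones → 1
Block 5 (01110): 3 ones → 1
Block 6 (00101): 2 ones → 0
Block 7 (00001): 1 one → 0
Block 8 (01010): 2 ones → 0

01111000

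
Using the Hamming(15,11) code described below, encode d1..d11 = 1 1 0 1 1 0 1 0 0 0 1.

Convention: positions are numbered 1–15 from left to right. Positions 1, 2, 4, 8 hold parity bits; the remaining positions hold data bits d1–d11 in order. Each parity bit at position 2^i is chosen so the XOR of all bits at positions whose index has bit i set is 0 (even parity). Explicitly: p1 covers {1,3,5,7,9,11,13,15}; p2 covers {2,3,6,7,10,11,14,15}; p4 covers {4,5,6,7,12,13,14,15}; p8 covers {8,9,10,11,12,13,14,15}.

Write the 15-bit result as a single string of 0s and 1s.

001110111010001

Place data at non-parity positions: p1 p2 1 p4 1 0 1 p8 1 0 1 0 0 0 1
p1 (pos 1,3,5,7,9,11,13,15): XOR of data positions = 1⊕1⊕1⊕1⊕1⊕0⊕1 = 0
p2 (pos 2,3,6,7,10,11,14,15): XOR of data positions = 1⊕0⊕1⊕0⊕1⊕0⊕1 = 0
p4 (pos 4,5,6,7,12,13,14,15): XOR of data positions = 1⊕0⊕1⊕0⊕0⊕0⊕1 = 1
p8 (pos 8,9,10,11,12,13,14,15): XOR of data positions = 1⊕0⊕1⊕0⊕0⊕0⊕1 = 1
Codeword: 001110111010001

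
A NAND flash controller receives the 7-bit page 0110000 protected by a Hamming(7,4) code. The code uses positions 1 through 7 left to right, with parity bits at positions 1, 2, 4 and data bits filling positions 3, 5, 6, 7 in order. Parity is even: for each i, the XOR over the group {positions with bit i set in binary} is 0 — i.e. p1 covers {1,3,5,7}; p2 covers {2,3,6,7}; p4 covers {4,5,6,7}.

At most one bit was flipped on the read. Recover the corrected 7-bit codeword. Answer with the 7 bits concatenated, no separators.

1110000

s1 (pos 1,3,5,7): 0⊕1⊕0⊕0 = 1
s2 (pos 2,3,6,7): 1⊕1⊕0⊕0 = 0
s4 (pos 4,5,6,7): 0⊕0⊕0⊕0 = 0
Syndrome s4…s1 = 001 → error at position 1.
Flip position 1: 0110000 → 1110000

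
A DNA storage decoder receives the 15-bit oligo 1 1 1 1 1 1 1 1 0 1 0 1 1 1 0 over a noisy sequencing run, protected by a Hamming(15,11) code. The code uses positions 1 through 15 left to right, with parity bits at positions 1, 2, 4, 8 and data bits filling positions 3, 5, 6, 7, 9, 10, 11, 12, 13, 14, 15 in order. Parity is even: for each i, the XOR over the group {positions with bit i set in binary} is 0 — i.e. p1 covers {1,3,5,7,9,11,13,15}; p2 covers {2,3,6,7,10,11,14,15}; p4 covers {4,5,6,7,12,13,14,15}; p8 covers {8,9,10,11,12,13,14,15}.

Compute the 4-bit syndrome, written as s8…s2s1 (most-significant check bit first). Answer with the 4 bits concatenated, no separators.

1101

s1 (pos 1,3,5,7,9,11,13,15): 1⊕1⊕1⊕1⊕0⊕0⊕1⊕0 = 1
s2 (pos 2,3,6,7,10,11,14,15): 1⊕1⊕1⊕1⊕1⊕0⊕1⊕0 = 0
s4 (pos 4,5,6,7,12,13,14,15): 1⊕1⊕1⊕1⊕1⊕1⊕1⊕0 = 1
s8 (pos 8,9,10,11,12,13,14,15): 1⊕0⊕1⊕0⊕1⊕1⊕1⊕0 = 1
Syndrome s8…s1 = 1101 → error at position 13.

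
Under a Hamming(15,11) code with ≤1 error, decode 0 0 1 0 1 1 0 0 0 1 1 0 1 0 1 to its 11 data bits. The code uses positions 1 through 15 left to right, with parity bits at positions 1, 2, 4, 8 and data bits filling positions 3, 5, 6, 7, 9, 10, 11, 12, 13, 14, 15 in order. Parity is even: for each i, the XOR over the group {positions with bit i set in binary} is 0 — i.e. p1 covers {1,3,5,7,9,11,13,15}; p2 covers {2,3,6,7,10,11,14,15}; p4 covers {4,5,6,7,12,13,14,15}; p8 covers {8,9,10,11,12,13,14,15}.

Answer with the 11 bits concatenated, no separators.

s1 (pos 1,3,5,7,9,11,13,15): 0⊕1⊕1⊕0⊕0⊕1⊕1⊕1 = 1
s2 (pos 2,3,6,7,10,11,14,15): 0⊕1⊕1⊕0⊕1⊕1⊕0⊕1 = 1
s4 (pos 4,5,6,7,12,13,14,15): 0⊕1⊕1⊕0⊕0⊕1⊕0⊕1 = 0
s8 (pos 8,9,10,11,12,13,14,15): 0⊕0⊕1⊕1⊕0⊕1⊕0⊕1 = 0
Syndrome s8…s1 = 0011 → error at position 3.
Flip position 3: 001011000110101 → 000011000110101
Read data bits from positions 3,5,6,7,9,10,11,12,13,14,15: 01100110101

01100110101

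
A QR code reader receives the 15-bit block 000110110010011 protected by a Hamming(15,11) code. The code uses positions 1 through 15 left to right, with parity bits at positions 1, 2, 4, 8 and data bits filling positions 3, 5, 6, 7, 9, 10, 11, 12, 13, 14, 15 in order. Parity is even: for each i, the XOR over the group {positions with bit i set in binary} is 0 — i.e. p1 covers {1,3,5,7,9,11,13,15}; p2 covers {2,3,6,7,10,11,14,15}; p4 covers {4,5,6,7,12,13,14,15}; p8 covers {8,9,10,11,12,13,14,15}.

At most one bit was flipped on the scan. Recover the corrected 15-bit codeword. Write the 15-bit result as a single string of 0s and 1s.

s1 (pos 1,3,5,7,9,11,13,15): 0⊕0⊕1⊕1⊕0⊕1⊕0⊕1 = 0
s2 (pos 2,3,6,7,10,11,14,15): 0⊕0⊕0⊕1⊕0⊕1⊕1⊕1 = 0
s4 (pos 4,5,6,7,12,13,14,15): 1⊕1⊕0⊕1⊕0⊕0⊕1⊕1 = 1
s8 (pos 8,9,10,11,12,13,14,15): 1⊕0⊕0⊕1⊕0⊕0⊕1⊕1 = 0
Syndrome s8…s1 = 0100 → error at position 4.
Flip position 4: 000110110010011 → 000010110010011

000010110010011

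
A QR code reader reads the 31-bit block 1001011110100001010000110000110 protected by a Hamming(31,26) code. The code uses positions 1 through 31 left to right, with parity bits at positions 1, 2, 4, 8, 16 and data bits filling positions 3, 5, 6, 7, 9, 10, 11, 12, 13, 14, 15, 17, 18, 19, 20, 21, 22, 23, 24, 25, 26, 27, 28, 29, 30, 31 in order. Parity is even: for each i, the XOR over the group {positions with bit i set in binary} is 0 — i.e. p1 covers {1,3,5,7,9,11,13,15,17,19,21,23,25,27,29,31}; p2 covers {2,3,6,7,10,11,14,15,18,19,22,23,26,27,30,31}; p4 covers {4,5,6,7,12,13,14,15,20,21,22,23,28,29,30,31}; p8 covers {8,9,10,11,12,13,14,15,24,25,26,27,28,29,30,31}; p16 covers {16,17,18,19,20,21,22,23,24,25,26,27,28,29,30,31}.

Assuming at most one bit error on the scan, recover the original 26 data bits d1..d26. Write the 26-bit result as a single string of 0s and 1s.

00111010000010000110000110

s1 (pos 1,3,5,7,9,11,13,15,17,19,21,23,25,27,29,31): 1⊕0⊕0⊕1⊕1⊕1⊕0⊕0⊕0⊕0⊕0⊕1⊕0⊕0⊕1⊕0 = 0
s2 (pos 2,3,6,7,10,11,14,15,18,19,22,23,26,27,30,31): 0⊕0⊕1⊕1⊕0⊕1⊕0⊕0⊕1⊕0⊕0⊕1⊕0⊕0⊕1⊕0 = 0
s4 (pos 4,5,6,7,12,13,14,15,20,21,22,23,28,29,30,31): 1⊕0⊕1⊕1⊕0⊕0⊕0⊕0⊕0⊕0⊕0⊕1⊕0⊕1⊕1⊕0 = 0
s8 (pos 8,9,10,11,12,13,14,15,24,25,26,27,28,29,30,31): 1⊕1⊕0⊕1⊕0⊕0⊕0⊕0⊕1⊕0⊕0⊕0⊕0⊕1⊕1⊕0 = 0
s16 (pos 16,17,18,19,20,21,22,23,24,25,26,27,28,29,30,31): 1⊕0⊕1⊕0⊕0⊕0⊕0⊕1⊕1⊕0⊕0⊕0⊕0⊕1⊕1⊕0 = 0
Syndrome s16…s1 = 00000 → no error.
Read data bits from positions 3,5,6,7,9,10,11,12,13,14,15,17,18,19,20,21,22,23,24,25,26,27,28,29,30,31: 00111010000010000110000110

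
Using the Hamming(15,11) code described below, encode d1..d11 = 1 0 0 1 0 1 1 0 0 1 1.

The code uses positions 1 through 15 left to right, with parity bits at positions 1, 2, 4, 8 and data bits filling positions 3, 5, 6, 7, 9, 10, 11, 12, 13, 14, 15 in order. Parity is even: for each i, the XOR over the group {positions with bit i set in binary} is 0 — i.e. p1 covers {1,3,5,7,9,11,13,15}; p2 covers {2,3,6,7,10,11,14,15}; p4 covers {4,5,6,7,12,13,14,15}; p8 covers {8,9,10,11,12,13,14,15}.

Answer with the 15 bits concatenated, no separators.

Place data at non-parity positions: p1 p2 1 p4 0 0 1 p8 0 1 1 0 0 1 1
p1 (pos 1,3,5,7,9,11,13,15): XOR of data positions = 1⊕0⊕1⊕0⊕1⊕0⊕1 = 0
p2 (pos 2,3,6,7,10,11,14,15): XOR of data positions = 1⊕0⊕1⊕1⊕1⊕1⊕1 = 0
p4 (pos 4,5,6,7,12,13,14,15): XOR of data positions = 0⊕0⊕1⊕0⊕0⊕1⊕1 = 1
p8 (pos 8,9,10,11,12,13,14,15): XOR of data positions = 0⊕1⊕1⊕0⊕0⊕1⊕1 = 0
Codeword: 001100100110011

001100100110011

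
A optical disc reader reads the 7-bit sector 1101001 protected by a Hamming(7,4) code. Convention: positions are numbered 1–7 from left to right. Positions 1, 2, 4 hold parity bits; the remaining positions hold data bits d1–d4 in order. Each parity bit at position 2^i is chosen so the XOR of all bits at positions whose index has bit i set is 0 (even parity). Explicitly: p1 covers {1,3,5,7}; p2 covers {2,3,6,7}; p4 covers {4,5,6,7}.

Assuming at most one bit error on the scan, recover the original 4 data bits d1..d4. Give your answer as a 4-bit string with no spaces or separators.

0001

s1 (pos 1,3,5,7): 1⊕0⊕0⊕1 = 0
s2 (pos 2,3,6,7): 1⊕0⊕0⊕1 = 0
s4 (pos 4,5,6,7): 1⊕0⊕0⊕1 = 0
Syndrome s4…s1 = 000 → no error.
Read data bits from positions 3,5,6,7: 0001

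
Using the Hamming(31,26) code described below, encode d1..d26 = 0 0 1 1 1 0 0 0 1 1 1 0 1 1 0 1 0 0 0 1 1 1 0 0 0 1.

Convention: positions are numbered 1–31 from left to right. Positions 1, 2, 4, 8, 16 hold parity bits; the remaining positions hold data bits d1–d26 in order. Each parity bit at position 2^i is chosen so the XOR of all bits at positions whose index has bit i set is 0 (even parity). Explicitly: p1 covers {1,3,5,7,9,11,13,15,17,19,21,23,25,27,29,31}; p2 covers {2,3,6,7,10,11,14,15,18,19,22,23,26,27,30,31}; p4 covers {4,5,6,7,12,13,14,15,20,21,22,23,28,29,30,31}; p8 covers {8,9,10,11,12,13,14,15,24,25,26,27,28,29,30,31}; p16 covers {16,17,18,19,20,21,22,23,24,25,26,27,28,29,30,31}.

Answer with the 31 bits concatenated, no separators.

1101011010001111011010001110001

Place data at non-parity positions: p1 p2 0 p4 0 1 1 p8 1 0 0 0 1 1 1 p16 0 1 1 0 1 0 0 0 1 1 1 0 0 0 1
p1 (pos 1,3,5,7,9,11,13,15,17,19,21,23,25,27,29,31): XOR of data positions = 0⊕0⊕1⊕1⊕0⊕1⊕1⊕0⊕1⊕1⊕0⊕1⊕1⊕0⊕1 = 1
p2 (pos 2,3,6,7,10,11,14,15,18,19,22,23,26,27,30,31): XOR of data positions = 0⊕1⊕1⊕0⊕0⊕1⊕1⊕1⊕1⊕0⊕0⊕1⊕1⊕0⊕1 = 1
p4 (pos 4,5,6,7,12,13,14,15,20,21,22,23,28,29,30,31): XOR of data positions = 0⊕1⊕1⊕0⊕1⊕1⊕1⊕0⊕1⊕0⊕0⊕0⊕0⊕0⊕1 = 1
p8 (pos 8,9,10,11,12,13,14,15,24,25,26,27,28,29,30,31): XOR of data positions = 1⊕0⊕0⊕0⊕1⊕1⊕1⊕0⊕1⊕1⊕1⊕0⊕0⊕0⊕1 = 0
p16 (pos 16,17,18,19,20,21,22,23,24,25,26,27,28,29,30,31): XOR of data positions = 0⊕1⊕1⊕0⊕1⊕0⊕0⊕0⊕1⊕1⊕1⊕0⊕0⊕0⊕1 = 1
Codeword: 1101011010001111011010001110001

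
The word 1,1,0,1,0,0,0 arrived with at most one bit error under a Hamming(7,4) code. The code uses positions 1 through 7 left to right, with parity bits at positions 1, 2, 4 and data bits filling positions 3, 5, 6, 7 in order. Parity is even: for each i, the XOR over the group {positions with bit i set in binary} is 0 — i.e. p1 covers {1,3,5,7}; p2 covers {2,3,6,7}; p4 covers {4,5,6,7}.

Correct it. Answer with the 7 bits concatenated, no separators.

s1 (pos 1,3,5,7): 1⊕0⊕0⊕0 = 1
s2 (pos 2,3,6,7): 1⊕0⊕0⊕0 = 1
s4 (pos 4,5,6,7): 1⊕0⊕0⊕0 = 1
Syndrome s4…s1 = 111 → error at position 7.
Flip position 7: 1101000 → 1101001

1101001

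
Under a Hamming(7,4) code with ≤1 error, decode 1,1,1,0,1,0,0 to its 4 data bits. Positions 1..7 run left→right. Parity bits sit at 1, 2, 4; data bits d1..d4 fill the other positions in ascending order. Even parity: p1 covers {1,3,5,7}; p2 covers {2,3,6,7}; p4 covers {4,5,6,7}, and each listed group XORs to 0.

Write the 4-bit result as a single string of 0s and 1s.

1000

s1 (pos 1,3,5,7): 1⊕1⊕1⊕0 = 1
s2 (pos 2,3,6,7): 1⊕1⊕0⊕0 = 0
s4 (pos 4,5,6,7): 0⊕1⊕0⊕0 = 1
Syndrome s4…s1 = 101 → error at position 5.
Flip position 5: 1110100 → 1110000
Read data bits from positions 3,5,6,7: 1000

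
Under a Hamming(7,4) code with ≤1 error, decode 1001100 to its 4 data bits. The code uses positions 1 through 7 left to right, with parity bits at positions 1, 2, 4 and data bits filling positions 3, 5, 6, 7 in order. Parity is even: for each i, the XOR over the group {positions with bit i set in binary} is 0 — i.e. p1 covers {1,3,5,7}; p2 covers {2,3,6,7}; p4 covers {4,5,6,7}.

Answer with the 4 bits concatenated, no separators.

0100

s1 (pos 1,3,5,7): 1⊕0⊕1⊕0 = 0
s2 (pos 2,3,6,7): 0⊕0⊕0⊕0 = 0
s4 (pos 4,5,6,7): 1⊕1⊕0⊕0 = 0
Syndrome s4…s1 = 000 → no error.
Read data bits from positions 3,5,6,7: 0100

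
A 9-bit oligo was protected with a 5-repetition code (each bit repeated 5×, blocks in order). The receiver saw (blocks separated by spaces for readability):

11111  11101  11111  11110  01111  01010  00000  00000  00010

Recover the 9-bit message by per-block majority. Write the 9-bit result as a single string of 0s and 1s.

111110000

Block 1 (11111): 5 ones → 1
Block 2 (11101): 4 ones → 1
Block 3 (11111): 5 ones → 1
Block 4 (11110): 4 ones → 1
Block 5 (01111): 4 ones → 1
Block 6 (01010): 2 ones → 0
Block 7 (00000): 0 ones → 0
Block 8 (00000): 0 ones → 0
Block 9 (00010): 1 one → 0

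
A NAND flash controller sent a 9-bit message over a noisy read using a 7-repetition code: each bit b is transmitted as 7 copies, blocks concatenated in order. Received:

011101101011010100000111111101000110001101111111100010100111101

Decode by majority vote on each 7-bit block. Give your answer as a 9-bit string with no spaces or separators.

110100101

Block 1 (0111011): 5 ones → 1
Block 2 (0101101): 4 ones → 1
Block 3 (0100000): 1 one → 0
Block 4 (1111111): 7 ones → 1
Block 5 (0100011): 3 ones → 0
Block 6 (0001101): 3 ones → 0
Block 7 (1111111): 7 ones → 1
Block 8 (0001010): 2 ones → 0
Block 9 (0111101): 5 ones → 1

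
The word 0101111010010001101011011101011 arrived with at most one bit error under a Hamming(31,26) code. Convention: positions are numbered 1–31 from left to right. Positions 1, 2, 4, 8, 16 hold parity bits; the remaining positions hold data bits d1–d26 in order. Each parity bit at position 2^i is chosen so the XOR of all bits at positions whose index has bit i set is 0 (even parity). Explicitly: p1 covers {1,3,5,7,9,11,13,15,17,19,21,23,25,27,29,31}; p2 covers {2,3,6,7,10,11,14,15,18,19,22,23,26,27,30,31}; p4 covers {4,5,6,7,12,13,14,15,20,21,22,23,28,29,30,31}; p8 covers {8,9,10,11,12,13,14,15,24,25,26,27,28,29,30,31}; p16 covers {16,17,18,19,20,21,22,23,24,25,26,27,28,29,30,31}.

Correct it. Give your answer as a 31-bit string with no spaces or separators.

0101111010010000101011011101011

s1 (pos 1,3,5,7,9,11,13,15,17,19,21,23,25,27,29,31): 0⊕0⊕1⊕1⊕1⊕0⊕0⊕0⊕1⊕1⊕1⊕0⊕1⊕0⊕0⊕1 = 0
s2 (pos 2,3,6,7,10,11,14,15,18,19,22,23,26,27,30,31): 1⊕0⊕1⊕1⊕0⊕0⊕0⊕0⊕0⊕1⊕1⊕0⊕1⊕0⊕1⊕1 = 0
s4 (pos 4,5,6,7,12,13,14,15,20,21,22,23,28,29,30,31): 1⊕1⊕1⊕1⊕1⊕0⊕0⊕0⊕0⊕1⊕1⊕0⊕1⊕0⊕1⊕1 = 0
s8 (pos 8,9,10,11,12,13,14,15,24,25,26,27,28,29,30,31): 0⊕1⊕0⊕0⊕1⊕0⊕0⊕0⊕1⊕1⊕1⊕0⊕1⊕0⊕1⊕1 = 0
s16 (pos 16,17,18,19,20,21,22,23,24,25,26,27,28,29,30,31): 1⊕1⊕0⊕1⊕0⊕1⊕1⊕0⊕1⊕1⊕1⊕0⊕1⊕0⊕1⊕1 = 1
Syndrome s16…s1 = 10000 → error at position 16.
Flip position 16: 0101111010010001101011011101011 → 0101111010010000101011011101011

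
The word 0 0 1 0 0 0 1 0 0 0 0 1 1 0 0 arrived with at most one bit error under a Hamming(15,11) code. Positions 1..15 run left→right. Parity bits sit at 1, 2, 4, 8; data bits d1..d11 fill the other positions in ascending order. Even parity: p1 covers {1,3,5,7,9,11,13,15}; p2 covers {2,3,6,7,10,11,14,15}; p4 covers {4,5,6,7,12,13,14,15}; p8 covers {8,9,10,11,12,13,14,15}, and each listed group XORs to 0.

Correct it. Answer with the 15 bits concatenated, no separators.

s1 (pos 1,3,5,7,9,11,13,15): 0⊕1⊕0⊕1⊕0⊕0⊕1⊕0 = 1
s2 (pos 2,3,6,7,10,11,14,15): 0⊕1⊕0⊕1⊕0⊕0⊕0⊕0 = 0
s4 (pos 4,5,6,7,12,13,14,15): 0⊕0⊕0⊕1⊕1⊕1⊕0⊕0 = 1
s8 (pos 8,9,10,11,12,13,14,15): 0⊕0⊕0⊕0⊕1⊕1⊕0⊕0 = 0
Syndrome s8…s1 = 0101 → error at position 5.
Flip position 5: 001000100001100 → 001010100001100

001010100001100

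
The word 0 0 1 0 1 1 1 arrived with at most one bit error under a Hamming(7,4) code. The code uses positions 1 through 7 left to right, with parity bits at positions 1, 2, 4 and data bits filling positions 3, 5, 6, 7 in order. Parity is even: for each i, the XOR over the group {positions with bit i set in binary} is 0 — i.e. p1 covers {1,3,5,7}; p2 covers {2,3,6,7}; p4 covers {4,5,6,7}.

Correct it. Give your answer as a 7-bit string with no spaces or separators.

s1 (pos 1,3,5,7): 0⊕1⊕1⊕1 = 1
s2 (pos 2,3,6,7): 0⊕1⊕1⊕1 = 1
s4 (pos 4,5,6,7): 0⊕1⊕1⊕1 = 1
Syndrome s4…s1 = 111 → error at position 7.
Flip position 7: 0010111 → 0010110

0010110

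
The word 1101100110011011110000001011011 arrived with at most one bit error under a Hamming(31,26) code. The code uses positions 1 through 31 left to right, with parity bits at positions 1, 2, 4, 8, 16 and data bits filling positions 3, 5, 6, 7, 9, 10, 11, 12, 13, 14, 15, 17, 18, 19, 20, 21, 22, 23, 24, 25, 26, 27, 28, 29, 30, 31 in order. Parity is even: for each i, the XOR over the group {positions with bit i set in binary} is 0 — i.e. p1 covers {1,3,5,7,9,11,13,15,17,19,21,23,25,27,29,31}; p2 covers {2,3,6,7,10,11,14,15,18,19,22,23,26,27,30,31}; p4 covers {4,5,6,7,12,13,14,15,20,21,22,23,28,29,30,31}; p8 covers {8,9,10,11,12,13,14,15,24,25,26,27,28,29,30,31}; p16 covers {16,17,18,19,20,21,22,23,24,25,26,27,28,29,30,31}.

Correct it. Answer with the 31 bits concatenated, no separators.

0101100110011011110000001011011

s1 (pos 1,3,5,7,9,11,13,15,17,19,21,23,25,27,29,31): 1⊕0⊕1⊕0⊕1⊕0⊕1⊕1⊕1⊕0⊕0⊕0⊕1⊕1⊕0⊕1 = 1
s2 (pos 2,3,6,7,10,11,14,15,18,19,22,23,26,27,30,31): 1⊕0⊕0⊕0⊕0⊕0⊕0⊕1⊕1⊕0⊕0⊕0⊕0⊕1⊕1⊕1 = 0
s4 (pos 4,5,6,7,12,13,14,15,20,21,22,23,28,29,30,31): 1⊕1⊕0⊕0⊕1⊕1⊕0⊕1⊕0⊕0⊕0⊕0⊕1⊕0⊕1⊕1 = 0
s8 (pos 8,9,10,11,12,13,14,15,24,25,26,27,28,29,30,31): 1⊕1⊕0⊕0⊕1⊕1⊕0⊕1⊕0⊕1⊕0⊕1⊕1⊕0⊕1⊕1 = 0
s16 (pos 16,17,18,19,20,21,22,23,24,25,26,27,28,29,30,31): 1⊕1⊕1⊕0⊕0⊕0⊕0⊕0⊕0⊕1⊕0⊕1⊕1⊕0⊕1⊕1 = 0
Syndrome s16…s1 = 00001 → error at position 1.
Flip position 1: 1101100110011011110000001011011 → 0101100110011011110000001011011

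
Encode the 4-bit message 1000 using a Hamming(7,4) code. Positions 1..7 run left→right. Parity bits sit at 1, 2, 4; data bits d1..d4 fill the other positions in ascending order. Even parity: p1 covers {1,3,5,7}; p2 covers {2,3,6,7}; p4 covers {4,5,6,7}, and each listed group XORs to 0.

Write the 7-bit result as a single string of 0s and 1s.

Place data at non-parity positions: p1 p2 1 p4 0 0 0
p1 (pos 1,3,5,7): XOR of data positions = 1⊕0⊕0 = 1
p2 (pos 2,3,6,7): XOR of data positions = 1⊕0⊕0 = 1
p4 (pos 4,5,6,7): XOR of data positions = 0⊕0⊕0 = 0
Codeword: 1110000

1110000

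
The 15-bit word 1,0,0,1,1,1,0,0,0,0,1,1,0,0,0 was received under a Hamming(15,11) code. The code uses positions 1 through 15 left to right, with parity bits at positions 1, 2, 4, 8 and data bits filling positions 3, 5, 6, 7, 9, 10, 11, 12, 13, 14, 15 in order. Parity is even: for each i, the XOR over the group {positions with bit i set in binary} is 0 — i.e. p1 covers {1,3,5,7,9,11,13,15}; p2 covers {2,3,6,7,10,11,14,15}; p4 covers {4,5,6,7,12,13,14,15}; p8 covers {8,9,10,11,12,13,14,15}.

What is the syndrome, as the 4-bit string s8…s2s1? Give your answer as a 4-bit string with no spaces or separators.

0001

s1 (pos 1,3,5,7,9,11,13,15): 1⊕0⊕1⊕0⊕0⊕1⊕0⊕0 = 1
s2 (pos 2,3,6,7,10,11,14,15): 0⊕0⊕1⊕0⊕0⊕1⊕0⊕0 = 0
s4 (pos 4,5,6,7,12,13,14,15): 1⊕1⊕1⊕0⊕1⊕0⊕0⊕0 = 0
s8 (pos 8,9,10,11,12,13,14,15): 0⊕0⊕0⊕1⊕1⊕0⊕0⊕0 = 0
Syndrome s8…s1 = 0001 → error at position 1.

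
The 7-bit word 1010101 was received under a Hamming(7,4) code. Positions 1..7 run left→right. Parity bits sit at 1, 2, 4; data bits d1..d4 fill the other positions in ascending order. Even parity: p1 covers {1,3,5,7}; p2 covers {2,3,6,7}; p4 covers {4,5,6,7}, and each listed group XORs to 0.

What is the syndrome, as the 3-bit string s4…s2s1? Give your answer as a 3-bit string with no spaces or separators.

s1 (pos 1,3,5,7): 1⊕1⊕1⊕1 = 0
s2 (pos 2,3,6,7): 0⊕1⊕0⊕1 = 0
s4 (pos 4,5,6,7): 0⊕1⊕0⊕1 = 0
Syndrome s4…s1 = 000 → no error.

000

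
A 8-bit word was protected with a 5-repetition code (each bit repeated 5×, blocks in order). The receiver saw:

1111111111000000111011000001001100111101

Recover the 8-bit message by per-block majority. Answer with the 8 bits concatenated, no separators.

Block 1 (11111): 5 ones → 1
Block 2 (11111): 5 ones → 1
Block 3 (00000): 0 ones → 0
Block 4 (01110): 3 ones → 1
Block 5 (11000): 2 ones → 0
Block 6 (00100): 1 one → 0
Block 7 (11001): 3 ones → 1
Block 8 (11101): 4 ones → 1

11010011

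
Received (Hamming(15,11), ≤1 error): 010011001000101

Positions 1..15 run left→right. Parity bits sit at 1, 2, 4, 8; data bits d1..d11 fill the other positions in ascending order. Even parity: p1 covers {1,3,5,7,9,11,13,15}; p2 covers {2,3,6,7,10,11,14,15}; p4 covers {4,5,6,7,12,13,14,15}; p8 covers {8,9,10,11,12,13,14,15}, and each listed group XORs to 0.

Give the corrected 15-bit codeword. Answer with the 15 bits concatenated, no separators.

010011001100101

s1 (pos 1,3,5,7,9,11,13,15): 0⊕0⊕1⊕0⊕1⊕0⊕1⊕1 = 0
s2 (pos 2,3,6,7,10,11,14,15): 1⊕0⊕1⊕0⊕0⊕0⊕0⊕1 = 1
s4 (pos 4,5,6,7,12,13,14,15): 0⊕1⊕1⊕0⊕0⊕1⊕0⊕1 = 0
s8 (pos 8,9,10,11,12,13,14,15): 0⊕1⊕0⊕0⊕0⊕1⊕0⊕1 = 1
Syndrome s8…s1 = 1010 → error at position 10.
Flip position 10: 010011001000101 → 010011001100101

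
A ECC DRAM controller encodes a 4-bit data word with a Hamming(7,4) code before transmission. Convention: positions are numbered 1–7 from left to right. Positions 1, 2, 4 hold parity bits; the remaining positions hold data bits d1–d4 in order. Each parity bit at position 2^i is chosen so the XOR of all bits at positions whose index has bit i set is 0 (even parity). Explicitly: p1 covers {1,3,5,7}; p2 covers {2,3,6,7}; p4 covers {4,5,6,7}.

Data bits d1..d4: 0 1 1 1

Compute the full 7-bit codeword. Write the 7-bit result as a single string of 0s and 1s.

0001111

Place data at non-parity positions: p1 p2 0 p4 1 1 1
p1 (pos 1,3,5,7): XOR of data positions = 0⊕1⊕1 = 0
p2 (pos 2,3,6,7): XOR of data positions = 0⊕1⊕1 = 0
p4 (pos 4,5,6,7): XOR of data positions = 1⊕1⊕1 = 1
Codeword: 0001111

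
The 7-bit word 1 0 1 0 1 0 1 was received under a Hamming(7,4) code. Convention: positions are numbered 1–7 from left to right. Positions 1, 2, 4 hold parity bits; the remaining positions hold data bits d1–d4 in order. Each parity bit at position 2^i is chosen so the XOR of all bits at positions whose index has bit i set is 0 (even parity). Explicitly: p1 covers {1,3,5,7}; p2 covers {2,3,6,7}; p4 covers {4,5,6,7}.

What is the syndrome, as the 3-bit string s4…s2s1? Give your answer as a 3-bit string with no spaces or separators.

000

s1 (pos 1,3,5,7): 1⊕1⊕1⊕1 = 0
s2 (pos 2,3,6,7): 0⊕1⊕0⊕1 = 0
s4 (pos 4,5,6,7): 0⊕1⊕0⊕1 = 0
Syndrome s4…s1 = 000 → no error.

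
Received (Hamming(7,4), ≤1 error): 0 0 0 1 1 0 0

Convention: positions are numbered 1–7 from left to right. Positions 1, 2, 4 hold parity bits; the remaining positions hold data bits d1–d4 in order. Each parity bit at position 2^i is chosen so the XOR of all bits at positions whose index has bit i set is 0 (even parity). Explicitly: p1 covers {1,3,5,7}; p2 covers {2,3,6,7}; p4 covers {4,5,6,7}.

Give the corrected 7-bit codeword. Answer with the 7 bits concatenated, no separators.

1001100

s1 (pos 1,3,5,7): 0⊕0⊕1⊕0 = 1
s2 (pos 2,3,6,7): 0⊕0⊕0⊕0 = 0
s4 (pos 4,5,6,7): 1⊕1⊕0⊕0 = 0
Syndrome s4…s1 = 001 → error at position 1.
Flip position 1: 0001100 → 1001100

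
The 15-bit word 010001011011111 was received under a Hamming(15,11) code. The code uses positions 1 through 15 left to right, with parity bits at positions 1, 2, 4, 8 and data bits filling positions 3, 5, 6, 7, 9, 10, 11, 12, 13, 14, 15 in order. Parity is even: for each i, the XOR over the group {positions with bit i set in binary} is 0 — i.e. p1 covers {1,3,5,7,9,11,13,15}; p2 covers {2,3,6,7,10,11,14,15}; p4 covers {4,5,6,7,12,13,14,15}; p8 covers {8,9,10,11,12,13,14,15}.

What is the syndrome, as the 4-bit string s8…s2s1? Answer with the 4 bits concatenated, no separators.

s1 (pos 1,3,5,7,9,11,13,15): 0⊕0⊕0⊕0⊕1⊕1⊕1⊕1 = 0
s2 (pos 2,3,6,7,10,11,14,15): 1⊕0⊕1⊕0⊕0⊕1⊕1⊕1 = 1
s4 (pos 4,5,6,7,12,13,14,15): 0⊕0⊕1⊕0⊕1⊕1⊕1⊕1 = 1
s8 (pos 8,9,10,11,12,13,14,15): 1⊕1⊕0⊕1⊕1⊕1⊕1⊕1 = 1
Syndrome s8…s1 = 1110 → error at position 14.

1110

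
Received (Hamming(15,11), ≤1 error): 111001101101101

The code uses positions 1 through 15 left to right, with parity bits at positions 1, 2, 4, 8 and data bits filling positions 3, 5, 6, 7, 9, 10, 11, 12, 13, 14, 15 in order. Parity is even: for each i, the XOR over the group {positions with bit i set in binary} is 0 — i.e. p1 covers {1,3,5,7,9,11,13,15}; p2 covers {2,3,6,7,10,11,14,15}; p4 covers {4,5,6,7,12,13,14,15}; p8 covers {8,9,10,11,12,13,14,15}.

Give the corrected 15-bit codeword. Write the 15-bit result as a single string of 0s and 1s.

111001101100101

s1 (pos 1,3,5,7,9,11,13,15): 1⊕1⊕0⊕1⊕1⊕0⊕1⊕1 = 0
s2 (pos 2,3,6,7,10,11,14,15): 1⊕1⊕1⊕1⊕1⊕0⊕0⊕1 = 0
s4 (pos 4,5,6,7,12,13,14,15): 0⊕0⊕1⊕1⊕1⊕1⊕0⊕1 = 1
s8 (pos 8,9,10,11,12,13,14,15): 0⊕1⊕1⊕0⊕1⊕1⊕0⊕1 = 1
Syndrome s8…s1 = 1100 → error at position 12.
Flip position 12: 111001101101101 → 111001101100101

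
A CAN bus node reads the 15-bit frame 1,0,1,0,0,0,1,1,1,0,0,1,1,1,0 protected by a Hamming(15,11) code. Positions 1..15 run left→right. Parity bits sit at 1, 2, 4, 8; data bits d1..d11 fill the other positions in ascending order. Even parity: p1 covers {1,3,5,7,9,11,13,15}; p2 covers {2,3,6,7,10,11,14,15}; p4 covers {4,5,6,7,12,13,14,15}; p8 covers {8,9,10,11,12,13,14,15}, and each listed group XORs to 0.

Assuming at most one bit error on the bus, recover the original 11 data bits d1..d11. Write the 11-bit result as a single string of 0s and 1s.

10011011110

s1 (pos 1,3,5,7,9,11,13,15): 1⊕1⊕0⊕1⊕1⊕0⊕1⊕0 = 1
s2 (pos 2,3,6,7,10,11,14,15): 0⊕1⊕0⊕1⊕0⊕0⊕1⊕0 = 1
s4 (pos 4,5,6,7,12,13,14,15): 0⊕0⊕0⊕1⊕1⊕1⊕1⊕0 = 0
s8 (pos 8,9,10,11,12,13,14,15): 1⊕1⊕0⊕0⊕1⊕1⊕1⊕0 = 1
Syndrome s8…s1 = 1011 → error at position 11.
Flip position 11: 101000111001110 → 101000111011110
Read data bits from positions 3,5,6,7,9,10,11,12,13,14,15: 10011011110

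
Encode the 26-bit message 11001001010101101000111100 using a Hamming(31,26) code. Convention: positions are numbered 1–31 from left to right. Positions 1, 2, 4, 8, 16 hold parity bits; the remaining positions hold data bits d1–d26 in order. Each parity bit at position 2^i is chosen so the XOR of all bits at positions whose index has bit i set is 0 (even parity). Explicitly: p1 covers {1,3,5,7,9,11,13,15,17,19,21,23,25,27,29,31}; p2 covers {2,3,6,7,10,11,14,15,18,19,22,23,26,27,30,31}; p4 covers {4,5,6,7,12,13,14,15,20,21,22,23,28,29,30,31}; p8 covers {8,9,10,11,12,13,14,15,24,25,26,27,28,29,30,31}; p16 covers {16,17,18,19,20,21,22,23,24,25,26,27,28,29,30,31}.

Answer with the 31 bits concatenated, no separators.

Place data at non-parity positions: p1 p2 1 p4 1 0 0 p8 1 0 0 1 0 1 0 p16 1 0 1 1 0 1 0 0 0 1 1 1 1 0 0
p1 (pos 1,3,5,7,9,11,13,15,17,19,21,23,25,27,29,31): XOR of data positions = 1⊕1⊕0⊕1⊕0⊕0⊕0⊕1⊕1⊕0⊕0⊕0⊕1⊕1⊕0 = 1
p2 (pos 2,3,6,7,10,11,14,15,18,19,22,23,26,27,30,31): XOR of data positions = 1⊕0⊕0⊕0⊕0⊕1⊕0⊕0⊕1⊕1⊕0⊕1⊕1⊕0⊕0 = 0
p4 (pos 4,5,6,7,12,13,14,15,20,21,22,23,28,29,30,31): XOR of data positions = 1⊕0⊕0⊕1⊕0⊕1⊕0⊕1⊕0⊕1⊕0⊕1⊕1⊕0⊕0 = 1
p8 (pos 8,9,10,11,12,13,14,15,24,25,26,27,28,29,30,31): XOR of data positions = 1⊕0⊕0⊕1⊕0⊕1⊕0⊕0⊕0⊕1⊕1⊕1⊕1⊕0⊕0 = 1
p16 (pos 16,17,18,19,20,21,22,23,24,25,26,27,28,29,30,31): XOR of data positions = 1⊕0⊕1⊕1⊕0⊕1⊕0⊕0⊕0⊕1⊕1⊕1⊕1⊕0⊕0 = 0
Codeword: 1011100110010100101101000111100

1011100110010100101101000111100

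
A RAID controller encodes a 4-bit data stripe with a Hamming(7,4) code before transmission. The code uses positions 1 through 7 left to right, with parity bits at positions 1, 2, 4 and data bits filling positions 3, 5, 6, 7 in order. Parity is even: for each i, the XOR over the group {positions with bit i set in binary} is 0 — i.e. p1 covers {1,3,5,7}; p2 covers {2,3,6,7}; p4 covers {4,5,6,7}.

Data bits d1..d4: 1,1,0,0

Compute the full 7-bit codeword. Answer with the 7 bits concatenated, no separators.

Place data at non-parity positions: p1 p2 1 p4 1 0 0
p1 (pos 1,3,5,7): XOR of data positions = 1⊕1⊕0 = 0
p2 (pos 2,3,6,7): XOR of data positions = 1⊕0⊕0 = 1
p4 (pos 4,5,6,7): XOR of data positions = 1⊕0⊕0 = 1
Codeword: 0111100

0111100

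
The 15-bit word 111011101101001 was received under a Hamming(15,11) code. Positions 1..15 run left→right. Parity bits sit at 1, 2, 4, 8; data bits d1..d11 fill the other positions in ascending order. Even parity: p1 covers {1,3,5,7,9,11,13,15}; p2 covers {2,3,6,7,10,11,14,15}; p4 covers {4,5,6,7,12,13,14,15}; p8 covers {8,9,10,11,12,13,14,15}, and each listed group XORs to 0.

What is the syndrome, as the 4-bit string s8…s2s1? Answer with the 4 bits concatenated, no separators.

s1 (pos 1,3,5,7,9,11,13,15): 1⊕1⊕1⊕1⊕1⊕0⊕0⊕1 = 0
s2 (pos 2,3,6,7,10,11,14,15): 1⊕1⊕1⊕1⊕1⊕0⊕0⊕1 = 0
s4 (pos 4,5,6,7,12,13,14,15): 0⊕1⊕1⊕1⊕1⊕0⊕0⊕1 = 1
s8 (pos 8,9,10,11,12,13,14,15): 0⊕1⊕1⊕0⊕1⊕0⊕0⊕1 = 0
Syndrome s8…s1 = 0100 → error at position 4.

0100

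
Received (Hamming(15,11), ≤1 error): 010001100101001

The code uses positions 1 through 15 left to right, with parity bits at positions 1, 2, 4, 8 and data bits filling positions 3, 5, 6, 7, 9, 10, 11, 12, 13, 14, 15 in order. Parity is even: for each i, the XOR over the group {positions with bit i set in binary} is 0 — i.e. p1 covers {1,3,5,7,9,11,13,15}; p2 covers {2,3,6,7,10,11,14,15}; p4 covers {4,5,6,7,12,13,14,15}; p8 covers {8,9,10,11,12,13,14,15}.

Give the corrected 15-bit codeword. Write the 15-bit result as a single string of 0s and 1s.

s1 (pos 1,3,5,7,9,11,13,15): 0⊕0⊕0⊕1⊕0⊕0⊕0⊕1 = 0
s2 (pos 2,3,6,7,10,11,14,15): 1⊕0⊕1⊕1⊕1⊕0⊕0⊕1 = 1
s4 (pos 4,5,6,7,12,13,14,15): 0⊕0⊕1⊕1⊕1⊕0⊕0⊕1 = 0
s8 (pos 8,9,10,11,12,13,14,15): 0⊕0⊕1⊕0⊕1⊕0⊕0⊕1 = 1
Syndrome s8…s1 = 1010 → error at position 10.
Flip position 10: 010001100101001 → 010001100001001

010001100001001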